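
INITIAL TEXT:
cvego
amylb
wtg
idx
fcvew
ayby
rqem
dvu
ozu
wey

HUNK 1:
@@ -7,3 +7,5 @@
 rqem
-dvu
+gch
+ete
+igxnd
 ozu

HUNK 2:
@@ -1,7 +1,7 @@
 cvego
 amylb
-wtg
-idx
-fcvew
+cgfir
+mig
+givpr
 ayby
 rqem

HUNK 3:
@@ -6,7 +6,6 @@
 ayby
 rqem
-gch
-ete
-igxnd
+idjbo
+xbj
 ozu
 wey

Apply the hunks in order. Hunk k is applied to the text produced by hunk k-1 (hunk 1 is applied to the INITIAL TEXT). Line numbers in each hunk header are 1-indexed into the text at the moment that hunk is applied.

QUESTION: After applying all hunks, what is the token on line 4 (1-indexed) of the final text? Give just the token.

Hunk 1: at line 7 remove [dvu] add [gch,ete,igxnd] -> 12 lines: cvego amylb wtg idx fcvew ayby rqem gch ete igxnd ozu wey
Hunk 2: at line 1 remove [wtg,idx,fcvew] add [cgfir,mig,givpr] -> 12 lines: cvego amylb cgfir mig givpr ayby rqem gch ete igxnd ozu wey
Hunk 3: at line 6 remove [gch,ete,igxnd] add [idjbo,xbj] -> 11 lines: cvego amylb cgfir mig givpr ayby rqem idjbo xbj ozu wey
Final line 4: mig

Answer: mig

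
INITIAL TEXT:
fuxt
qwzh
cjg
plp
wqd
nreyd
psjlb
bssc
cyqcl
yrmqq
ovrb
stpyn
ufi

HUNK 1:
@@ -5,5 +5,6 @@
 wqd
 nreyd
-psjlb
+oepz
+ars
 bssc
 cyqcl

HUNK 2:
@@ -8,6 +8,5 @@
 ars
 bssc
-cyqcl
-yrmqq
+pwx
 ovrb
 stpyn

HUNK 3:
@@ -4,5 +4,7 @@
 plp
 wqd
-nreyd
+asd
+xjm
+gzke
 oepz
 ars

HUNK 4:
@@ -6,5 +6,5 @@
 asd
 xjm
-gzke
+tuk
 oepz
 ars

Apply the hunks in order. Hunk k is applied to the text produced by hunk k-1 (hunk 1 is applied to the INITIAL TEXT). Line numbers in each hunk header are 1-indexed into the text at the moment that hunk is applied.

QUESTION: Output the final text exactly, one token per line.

Answer: fuxt
qwzh
cjg
plp
wqd
asd
xjm
tuk
oepz
ars
bssc
pwx
ovrb
stpyn
ufi

Derivation:
Hunk 1: at line 5 remove [psjlb] add [oepz,ars] -> 14 lines: fuxt qwzh cjg plp wqd nreyd oepz ars bssc cyqcl yrmqq ovrb stpyn ufi
Hunk 2: at line 8 remove [cyqcl,yrmqq] add [pwx] -> 13 lines: fuxt qwzh cjg plp wqd nreyd oepz ars bssc pwx ovrb stpyn ufi
Hunk 3: at line 4 remove [nreyd] add [asd,xjm,gzke] -> 15 lines: fuxt qwzh cjg plp wqd asd xjm gzke oepz ars bssc pwx ovrb stpyn ufi
Hunk 4: at line 6 remove [gzke] add [tuk] -> 15 lines: fuxt qwzh cjg plp wqd asd xjm tuk oepz ars bssc pwx ovrb stpyn ufi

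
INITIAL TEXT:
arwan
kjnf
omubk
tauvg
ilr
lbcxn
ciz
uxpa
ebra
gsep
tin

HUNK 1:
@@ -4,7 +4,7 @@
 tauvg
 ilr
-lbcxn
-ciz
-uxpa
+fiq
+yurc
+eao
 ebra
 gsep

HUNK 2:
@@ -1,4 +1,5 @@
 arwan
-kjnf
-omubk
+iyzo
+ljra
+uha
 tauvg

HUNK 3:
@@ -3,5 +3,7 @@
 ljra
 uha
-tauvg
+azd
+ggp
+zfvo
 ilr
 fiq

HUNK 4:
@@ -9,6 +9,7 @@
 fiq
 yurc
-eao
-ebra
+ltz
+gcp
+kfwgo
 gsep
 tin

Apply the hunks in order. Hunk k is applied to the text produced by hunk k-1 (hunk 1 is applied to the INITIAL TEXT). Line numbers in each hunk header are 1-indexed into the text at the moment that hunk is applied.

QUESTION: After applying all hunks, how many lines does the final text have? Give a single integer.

Hunk 1: at line 4 remove [lbcxn,ciz,uxpa] add [fiq,yurc,eao] -> 11 lines: arwan kjnf omubk tauvg ilr fiq yurc eao ebra gsep tin
Hunk 2: at line 1 remove [kjnf,omubk] add [iyzo,ljra,uha] -> 12 lines: arwan iyzo ljra uha tauvg ilr fiq yurc eao ebra gsep tin
Hunk 3: at line 3 remove [tauvg] add [azd,ggp,zfvo] -> 14 lines: arwan iyzo ljra uha azd ggp zfvo ilr fiq yurc eao ebra gsep tin
Hunk 4: at line 9 remove [eao,ebra] add [ltz,gcp,kfwgo] -> 15 lines: arwan iyzo ljra uha azd ggp zfvo ilr fiq yurc ltz gcp kfwgo gsep tin
Final line count: 15

Answer: 15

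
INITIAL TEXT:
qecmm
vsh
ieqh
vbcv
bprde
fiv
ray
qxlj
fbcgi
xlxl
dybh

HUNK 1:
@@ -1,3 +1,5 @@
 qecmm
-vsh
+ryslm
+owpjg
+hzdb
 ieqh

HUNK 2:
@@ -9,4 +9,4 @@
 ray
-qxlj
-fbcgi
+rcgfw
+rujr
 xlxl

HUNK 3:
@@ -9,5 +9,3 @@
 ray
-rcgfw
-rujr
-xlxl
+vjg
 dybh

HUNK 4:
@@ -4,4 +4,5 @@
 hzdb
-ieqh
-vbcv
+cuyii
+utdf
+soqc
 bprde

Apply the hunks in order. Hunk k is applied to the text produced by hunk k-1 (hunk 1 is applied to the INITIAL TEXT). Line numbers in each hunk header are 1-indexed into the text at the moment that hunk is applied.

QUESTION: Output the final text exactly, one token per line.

Hunk 1: at line 1 remove [vsh] add [ryslm,owpjg,hzdb] -> 13 lines: qecmm ryslm owpjg hzdb ieqh vbcv bprde fiv ray qxlj fbcgi xlxl dybh
Hunk 2: at line 9 remove [qxlj,fbcgi] add [rcgfw,rujr] -> 13 lines: qecmm ryslm owpjg hzdb ieqh vbcv bprde fiv ray rcgfw rujr xlxl dybh
Hunk 3: at line 9 remove [rcgfw,rujr,xlxl] add [vjg] -> 11 lines: qecmm ryslm owpjg hzdb ieqh vbcv bprde fiv ray vjg dybh
Hunk 4: at line 4 remove [ieqh,vbcv] add [cuyii,utdf,soqc] -> 12 lines: qecmm ryslm owpjg hzdb cuyii utdf soqc bprde fiv ray vjg dybh

Answer: qecmm
ryslm
owpjg
hzdb
cuyii
utdf
soqc
bprde
fiv
ray
vjg
dybh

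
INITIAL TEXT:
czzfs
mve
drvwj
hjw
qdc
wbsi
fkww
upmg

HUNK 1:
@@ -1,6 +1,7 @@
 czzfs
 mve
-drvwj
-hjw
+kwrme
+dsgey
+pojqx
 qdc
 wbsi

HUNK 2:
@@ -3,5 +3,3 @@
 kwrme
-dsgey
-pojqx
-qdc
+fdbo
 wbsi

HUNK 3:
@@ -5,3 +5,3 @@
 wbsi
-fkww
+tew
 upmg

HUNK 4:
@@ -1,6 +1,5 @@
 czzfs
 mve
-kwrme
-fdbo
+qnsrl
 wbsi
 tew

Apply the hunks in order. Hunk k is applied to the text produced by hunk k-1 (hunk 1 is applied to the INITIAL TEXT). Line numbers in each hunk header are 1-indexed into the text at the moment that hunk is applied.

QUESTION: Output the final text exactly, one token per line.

Hunk 1: at line 1 remove [drvwj,hjw] add [kwrme,dsgey,pojqx] -> 9 lines: czzfs mve kwrme dsgey pojqx qdc wbsi fkww upmg
Hunk 2: at line 3 remove [dsgey,pojqx,qdc] add [fdbo] -> 7 lines: czzfs mve kwrme fdbo wbsi fkww upmg
Hunk 3: at line 5 remove [fkww] add [tew] -> 7 lines: czzfs mve kwrme fdbo wbsi tew upmg
Hunk 4: at line 1 remove [kwrme,fdbo] add [qnsrl] -> 6 lines: czzfs mve qnsrl wbsi tew upmg

Answer: czzfs
mve
qnsrl
wbsi
tew
upmg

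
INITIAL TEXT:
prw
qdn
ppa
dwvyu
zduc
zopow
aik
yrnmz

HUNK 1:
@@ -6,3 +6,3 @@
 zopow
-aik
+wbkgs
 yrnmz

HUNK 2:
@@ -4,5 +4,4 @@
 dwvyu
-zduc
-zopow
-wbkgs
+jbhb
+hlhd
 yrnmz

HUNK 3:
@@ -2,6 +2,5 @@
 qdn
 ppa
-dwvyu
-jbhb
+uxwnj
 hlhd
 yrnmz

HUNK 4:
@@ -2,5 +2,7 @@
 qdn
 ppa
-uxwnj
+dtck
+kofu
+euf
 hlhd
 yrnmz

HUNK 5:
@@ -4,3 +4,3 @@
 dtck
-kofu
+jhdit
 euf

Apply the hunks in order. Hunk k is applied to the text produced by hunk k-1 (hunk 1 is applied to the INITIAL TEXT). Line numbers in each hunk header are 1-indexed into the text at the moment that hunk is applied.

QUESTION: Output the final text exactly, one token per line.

Hunk 1: at line 6 remove [aik] add [wbkgs] -> 8 lines: prw qdn ppa dwvyu zduc zopow wbkgs yrnmz
Hunk 2: at line 4 remove [zduc,zopow,wbkgs] add [jbhb,hlhd] -> 7 lines: prw qdn ppa dwvyu jbhb hlhd yrnmz
Hunk 3: at line 2 remove [dwvyu,jbhb] add [uxwnj] -> 6 lines: prw qdn ppa uxwnj hlhd yrnmz
Hunk 4: at line 2 remove [uxwnj] add [dtck,kofu,euf] -> 8 lines: prw qdn ppa dtck kofu euf hlhd yrnmz
Hunk 5: at line 4 remove [kofu] add [jhdit] -> 8 lines: prw qdn ppa dtck jhdit euf hlhd yrnmz

Answer: prw
qdn
ppa
dtck
jhdit
euf
hlhd
yrnmz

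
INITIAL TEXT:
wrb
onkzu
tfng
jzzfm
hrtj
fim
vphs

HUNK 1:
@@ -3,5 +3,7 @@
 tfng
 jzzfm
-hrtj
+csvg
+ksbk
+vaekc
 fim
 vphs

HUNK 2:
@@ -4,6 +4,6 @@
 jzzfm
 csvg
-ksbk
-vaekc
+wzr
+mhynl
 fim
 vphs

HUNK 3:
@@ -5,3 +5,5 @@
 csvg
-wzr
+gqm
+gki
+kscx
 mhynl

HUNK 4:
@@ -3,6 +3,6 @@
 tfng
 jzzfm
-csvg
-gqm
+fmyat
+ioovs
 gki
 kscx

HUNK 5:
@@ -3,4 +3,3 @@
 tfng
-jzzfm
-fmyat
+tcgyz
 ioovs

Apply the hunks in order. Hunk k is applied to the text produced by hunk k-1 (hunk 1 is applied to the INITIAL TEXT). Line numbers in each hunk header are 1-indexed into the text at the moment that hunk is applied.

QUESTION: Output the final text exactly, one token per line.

Hunk 1: at line 3 remove [hrtj] add [csvg,ksbk,vaekc] -> 9 lines: wrb onkzu tfng jzzfm csvg ksbk vaekc fim vphs
Hunk 2: at line 4 remove [ksbk,vaekc] add [wzr,mhynl] -> 9 lines: wrb onkzu tfng jzzfm csvg wzr mhynl fim vphs
Hunk 3: at line 5 remove [wzr] add [gqm,gki,kscx] -> 11 lines: wrb onkzu tfng jzzfm csvg gqm gki kscx mhynl fim vphs
Hunk 4: at line 3 remove [csvg,gqm] add [fmyat,ioovs] -> 11 lines: wrb onkzu tfng jzzfm fmyat ioovs gki kscx mhynl fim vphs
Hunk 5: at line 3 remove [jzzfm,fmyat] add [tcgyz] -> 10 lines: wrb onkzu tfng tcgyz ioovs gki kscx mhynl fim vphs

Answer: wrb
onkzu
tfng
tcgyz
ioovs
gki
kscx
mhynl
fim
vphs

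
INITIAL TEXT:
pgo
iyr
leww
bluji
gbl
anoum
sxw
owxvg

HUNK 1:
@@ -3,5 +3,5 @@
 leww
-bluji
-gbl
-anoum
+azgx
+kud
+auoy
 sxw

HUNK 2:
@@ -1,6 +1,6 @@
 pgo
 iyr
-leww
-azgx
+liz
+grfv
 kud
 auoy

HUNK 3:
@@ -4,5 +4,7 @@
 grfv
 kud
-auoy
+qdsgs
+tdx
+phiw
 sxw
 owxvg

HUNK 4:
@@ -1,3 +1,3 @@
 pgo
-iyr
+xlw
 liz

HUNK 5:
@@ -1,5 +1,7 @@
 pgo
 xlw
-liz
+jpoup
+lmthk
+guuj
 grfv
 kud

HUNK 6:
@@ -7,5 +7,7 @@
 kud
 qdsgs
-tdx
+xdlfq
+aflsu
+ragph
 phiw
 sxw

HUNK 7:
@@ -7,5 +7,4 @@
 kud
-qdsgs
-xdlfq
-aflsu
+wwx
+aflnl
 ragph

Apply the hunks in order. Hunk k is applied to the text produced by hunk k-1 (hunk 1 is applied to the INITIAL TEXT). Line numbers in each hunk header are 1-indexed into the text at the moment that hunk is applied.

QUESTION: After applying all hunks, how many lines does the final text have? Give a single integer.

Hunk 1: at line 3 remove [bluji,gbl,anoum] add [azgx,kud,auoy] -> 8 lines: pgo iyr leww azgx kud auoy sxw owxvg
Hunk 2: at line 1 remove [leww,azgx] add [liz,grfv] -> 8 lines: pgo iyr liz grfv kud auoy sxw owxvg
Hunk 3: at line 4 remove [auoy] add [qdsgs,tdx,phiw] -> 10 lines: pgo iyr liz grfv kud qdsgs tdx phiw sxw owxvg
Hunk 4: at line 1 remove [iyr] add [xlw] -> 10 lines: pgo xlw liz grfv kud qdsgs tdx phiw sxw owxvg
Hunk 5: at line 1 remove [liz] add [jpoup,lmthk,guuj] -> 12 lines: pgo xlw jpoup lmthk guuj grfv kud qdsgs tdx phiw sxw owxvg
Hunk 6: at line 7 remove [tdx] add [xdlfq,aflsu,ragph] -> 14 lines: pgo xlw jpoup lmthk guuj grfv kud qdsgs xdlfq aflsu ragph phiw sxw owxvg
Hunk 7: at line 7 remove [qdsgs,xdlfq,aflsu] add [wwx,aflnl] -> 13 lines: pgo xlw jpoup lmthk guuj grfv kud wwx aflnl ragph phiw sxw owxvg
Final line count: 13

Answer: 13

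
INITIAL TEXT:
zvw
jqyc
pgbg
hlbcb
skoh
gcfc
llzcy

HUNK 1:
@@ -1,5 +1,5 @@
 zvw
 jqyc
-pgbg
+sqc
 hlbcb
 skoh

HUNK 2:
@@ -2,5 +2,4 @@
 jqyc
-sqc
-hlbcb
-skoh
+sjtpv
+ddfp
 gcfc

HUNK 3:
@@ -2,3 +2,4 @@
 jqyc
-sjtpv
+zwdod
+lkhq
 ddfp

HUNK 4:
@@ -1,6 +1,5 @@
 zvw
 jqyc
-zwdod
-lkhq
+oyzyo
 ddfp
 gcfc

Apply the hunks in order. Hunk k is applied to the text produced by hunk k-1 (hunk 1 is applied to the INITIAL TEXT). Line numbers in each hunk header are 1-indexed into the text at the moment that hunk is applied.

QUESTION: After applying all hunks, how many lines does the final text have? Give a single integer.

Hunk 1: at line 1 remove [pgbg] add [sqc] -> 7 lines: zvw jqyc sqc hlbcb skoh gcfc llzcy
Hunk 2: at line 2 remove [sqc,hlbcb,skoh] add [sjtpv,ddfp] -> 6 lines: zvw jqyc sjtpv ddfp gcfc llzcy
Hunk 3: at line 2 remove [sjtpv] add [zwdod,lkhq] -> 7 lines: zvw jqyc zwdod lkhq ddfp gcfc llzcy
Hunk 4: at line 1 remove [zwdod,lkhq] add [oyzyo] -> 6 lines: zvw jqyc oyzyo ddfp gcfc llzcy
Final line count: 6

Answer: 6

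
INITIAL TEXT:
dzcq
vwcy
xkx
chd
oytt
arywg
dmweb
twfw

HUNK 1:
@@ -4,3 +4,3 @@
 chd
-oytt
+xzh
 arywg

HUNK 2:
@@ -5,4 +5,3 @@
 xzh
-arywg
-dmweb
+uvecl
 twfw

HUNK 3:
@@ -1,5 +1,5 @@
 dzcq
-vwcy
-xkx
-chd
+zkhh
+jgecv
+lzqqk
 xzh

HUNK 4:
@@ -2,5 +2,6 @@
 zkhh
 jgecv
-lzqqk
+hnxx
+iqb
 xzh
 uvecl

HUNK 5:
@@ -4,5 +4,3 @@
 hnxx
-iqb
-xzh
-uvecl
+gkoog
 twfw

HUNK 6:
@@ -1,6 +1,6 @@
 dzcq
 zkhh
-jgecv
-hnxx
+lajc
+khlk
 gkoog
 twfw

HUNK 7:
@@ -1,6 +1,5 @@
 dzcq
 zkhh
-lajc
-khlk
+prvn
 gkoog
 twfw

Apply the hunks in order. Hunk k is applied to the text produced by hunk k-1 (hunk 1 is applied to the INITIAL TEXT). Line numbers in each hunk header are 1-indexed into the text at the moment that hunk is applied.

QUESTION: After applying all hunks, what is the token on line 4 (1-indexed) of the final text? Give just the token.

Hunk 1: at line 4 remove [oytt] add [xzh] -> 8 lines: dzcq vwcy xkx chd xzh arywg dmweb twfw
Hunk 2: at line 5 remove [arywg,dmweb] add [uvecl] -> 7 lines: dzcq vwcy xkx chd xzh uvecl twfw
Hunk 3: at line 1 remove [vwcy,xkx,chd] add [zkhh,jgecv,lzqqk] -> 7 lines: dzcq zkhh jgecv lzqqk xzh uvecl twfw
Hunk 4: at line 2 remove [lzqqk] add [hnxx,iqb] -> 8 lines: dzcq zkhh jgecv hnxx iqb xzh uvecl twfw
Hunk 5: at line 4 remove [iqb,xzh,uvecl] add [gkoog] -> 6 lines: dzcq zkhh jgecv hnxx gkoog twfw
Hunk 6: at line 1 remove [jgecv,hnxx] add [lajc,khlk] -> 6 lines: dzcq zkhh lajc khlk gkoog twfw
Hunk 7: at line 1 remove [lajc,khlk] add [prvn] -> 5 lines: dzcq zkhh prvn gkoog twfw
Final line 4: gkoog

Answer: gkoog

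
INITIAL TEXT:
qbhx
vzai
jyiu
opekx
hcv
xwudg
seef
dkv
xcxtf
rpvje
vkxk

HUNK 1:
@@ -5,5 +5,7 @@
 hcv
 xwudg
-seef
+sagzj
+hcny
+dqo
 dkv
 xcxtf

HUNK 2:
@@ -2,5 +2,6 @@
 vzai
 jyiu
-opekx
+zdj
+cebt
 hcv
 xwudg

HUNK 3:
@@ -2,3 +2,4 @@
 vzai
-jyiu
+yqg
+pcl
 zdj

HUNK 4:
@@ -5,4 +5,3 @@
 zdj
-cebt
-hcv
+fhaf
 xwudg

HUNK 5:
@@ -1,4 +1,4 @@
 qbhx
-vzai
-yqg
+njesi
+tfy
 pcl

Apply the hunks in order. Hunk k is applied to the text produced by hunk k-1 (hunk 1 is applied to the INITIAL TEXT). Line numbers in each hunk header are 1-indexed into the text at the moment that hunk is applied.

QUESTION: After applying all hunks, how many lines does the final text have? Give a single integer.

Hunk 1: at line 5 remove [seef] add [sagzj,hcny,dqo] -> 13 lines: qbhx vzai jyiu opekx hcv xwudg sagzj hcny dqo dkv xcxtf rpvje vkxk
Hunk 2: at line 2 remove [opekx] add [zdj,cebt] -> 14 lines: qbhx vzai jyiu zdj cebt hcv xwudg sagzj hcny dqo dkv xcxtf rpvje vkxk
Hunk 3: at line 2 remove [jyiu] add [yqg,pcl] -> 15 lines: qbhx vzai yqg pcl zdj cebt hcv xwudg sagzj hcny dqo dkv xcxtf rpvje vkxk
Hunk 4: at line 5 remove [cebt,hcv] add [fhaf] -> 14 lines: qbhx vzai yqg pcl zdj fhaf xwudg sagzj hcny dqo dkv xcxtf rpvje vkxk
Hunk 5: at line 1 remove [vzai,yqg] add [njesi,tfy] -> 14 lines: qbhx njesi tfy pcl zdj fhaf xwudg sagzj hcny dqo dkv xcxtf rpvje vkxk
Final line count: 14

Answer: 14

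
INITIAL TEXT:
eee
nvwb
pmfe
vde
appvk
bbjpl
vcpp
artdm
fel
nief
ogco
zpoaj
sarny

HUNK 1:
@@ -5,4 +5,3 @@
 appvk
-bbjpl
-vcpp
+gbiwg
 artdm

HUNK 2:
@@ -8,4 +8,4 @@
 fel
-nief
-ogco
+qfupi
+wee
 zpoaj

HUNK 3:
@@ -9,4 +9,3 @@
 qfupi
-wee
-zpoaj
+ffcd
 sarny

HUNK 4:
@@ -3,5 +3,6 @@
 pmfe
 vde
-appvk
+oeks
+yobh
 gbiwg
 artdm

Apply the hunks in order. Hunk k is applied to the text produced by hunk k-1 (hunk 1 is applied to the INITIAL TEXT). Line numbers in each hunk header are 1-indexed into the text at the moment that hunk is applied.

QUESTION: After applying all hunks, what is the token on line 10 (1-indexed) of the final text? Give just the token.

Answer: qfupi

Derivation:
Hunk 1: at line 5 remove [bbjpl,vcpp] add [gbiwg] -> 12 lines: eee nvwb pmfe vde appvk gbiwg artdm fel nief ogco zpoaj sarny
Hunk 2: at line 8 remove [nief,ogco] add [qfupi,wee] -> 12 lines: eee nvwb pmfe vde appvk gbiwg artdm fel qfupi wee zpoaj sarny
Hunk 3: at line 9 remove [wee,zpoaj] add [ffcd] -> 11 lines: eee nvwb pmfe vde appvk gbiwg artdm fel qfupi ffcd sarny
Hunk 4: at line 3 remove [appvk] add [oeks,yobh] -> 12 lines: eee nvwb pmfe vde oeks yobh gbiwg artdm fel qfupi ffcd sarny
Final line 10: qfupi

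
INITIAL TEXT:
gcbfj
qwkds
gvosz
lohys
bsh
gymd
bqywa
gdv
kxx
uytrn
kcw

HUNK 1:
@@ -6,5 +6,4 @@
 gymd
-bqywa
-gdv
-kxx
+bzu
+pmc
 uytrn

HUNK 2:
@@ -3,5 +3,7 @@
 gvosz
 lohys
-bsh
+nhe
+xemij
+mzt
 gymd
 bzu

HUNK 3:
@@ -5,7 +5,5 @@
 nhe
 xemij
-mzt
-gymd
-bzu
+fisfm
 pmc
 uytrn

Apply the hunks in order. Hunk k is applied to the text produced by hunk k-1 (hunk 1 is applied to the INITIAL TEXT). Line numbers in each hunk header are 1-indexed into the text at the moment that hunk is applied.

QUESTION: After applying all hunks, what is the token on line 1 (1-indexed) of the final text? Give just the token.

Hunk 1: at line 6 remove [bqywa,gdv,kxx] add [bzu,pmc] -> 10 lines: gcbfj qwkds gvosz lohys bsh gymd bzu pmc uytrn kcw
Hunk 2: at line 3 remove [bsh] add [nhe,xemij,mzt] -> 12 lines: gcbfj qwkds gvosz lohys nhe xemij mzt gymd bzu pmc uytrn kcw
Hunk 3: at line 5 remove [mzt,gymd,bzu] add [fisfm] -> 10 lines: gcbfj qwkds gvosz lohys nhe xemij fisfm pmc uytrn kcw
Final line 1: gcbfj

Answer: gcbfj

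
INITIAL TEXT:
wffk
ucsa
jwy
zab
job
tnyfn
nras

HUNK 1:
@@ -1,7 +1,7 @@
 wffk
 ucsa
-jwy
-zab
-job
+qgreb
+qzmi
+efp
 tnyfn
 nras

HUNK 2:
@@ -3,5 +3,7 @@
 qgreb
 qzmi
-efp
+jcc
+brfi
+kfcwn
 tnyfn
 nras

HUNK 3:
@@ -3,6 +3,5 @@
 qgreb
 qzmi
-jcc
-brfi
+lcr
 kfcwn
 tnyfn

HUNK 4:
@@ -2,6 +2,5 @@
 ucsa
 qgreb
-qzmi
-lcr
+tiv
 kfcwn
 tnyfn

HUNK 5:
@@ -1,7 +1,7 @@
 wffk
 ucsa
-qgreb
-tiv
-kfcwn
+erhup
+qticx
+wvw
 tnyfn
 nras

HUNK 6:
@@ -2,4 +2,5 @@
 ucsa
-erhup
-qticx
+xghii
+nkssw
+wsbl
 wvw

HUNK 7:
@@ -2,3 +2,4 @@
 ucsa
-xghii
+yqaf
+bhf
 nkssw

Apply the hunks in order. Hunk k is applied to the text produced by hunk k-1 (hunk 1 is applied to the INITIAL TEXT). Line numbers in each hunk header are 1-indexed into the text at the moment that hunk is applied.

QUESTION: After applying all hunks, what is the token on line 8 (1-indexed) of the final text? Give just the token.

Answer: tnyfn

Derivation:
Hunk 1: at line 1 remove [jwy,zab,job] add [qgreb,qzmi,efp] -> 7 lines: wffk ucsa qgreb qzmi efp tnyfn nras
Hunk 2: at line 3 remove [efp] add [jcc,brfi,kfcwn] -> 9 lines: wffk ucsa qgreb qzmi jcc brfi kfcwn tnyfn nras
Hunk 3: at line 3 remove [jcc,brfi] add [lcr] -> 8 lines: wffk ucsa qgreb qzmi lcr kfcwn tnyfn nras
Hunk 4: at line 2 remove [qzmi,lcr] add [tiv] -> 7 lines: wffk ucsa qgreb tiv kfcwn tnyfn nras
Hunk 5: at line 1 remove [qgreb,tiv,kfcwn] add [erhup,qticx,wvw] -> 7 lines: wffk ucsa erhup qticx wvw tnyfn nras
Hunk 6: at line 2 remove [erhup,qticx] add [xghii,nkssw,wsbl] -> 8 lines: wffk ucsa xghii nkssw wsbl wvw tnyfn nras
Hunk 7: at line 2 remove [xghii] add [yqaf,bhf] -> 9 lines: wffk ucsa yqaf bhf nkssw wsbl wvw tnyfn nras
Final line 8: tnyfn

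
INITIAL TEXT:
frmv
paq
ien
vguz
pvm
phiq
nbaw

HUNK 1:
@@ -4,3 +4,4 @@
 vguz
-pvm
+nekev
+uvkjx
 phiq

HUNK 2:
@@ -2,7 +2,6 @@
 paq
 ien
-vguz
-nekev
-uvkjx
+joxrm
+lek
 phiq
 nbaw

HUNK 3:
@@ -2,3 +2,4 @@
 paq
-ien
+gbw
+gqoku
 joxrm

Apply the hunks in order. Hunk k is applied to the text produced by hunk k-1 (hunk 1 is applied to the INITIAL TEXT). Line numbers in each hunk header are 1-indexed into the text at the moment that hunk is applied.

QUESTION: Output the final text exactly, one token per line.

Answer: frmv
paq
gbw
gqoku
joxrm
lek
phiq
nbaw

Derivation:
Hunk 1: at line 4 remove [pvm] add [nekev,uvkjx] -> 8 lines: frmv paq ien vguz nekev uvkjx phiq nbaw
Hunk 2: at line 2 remove [vguz,nekev,uvkjx] add [joxrm,lek] -> 7 lines: frmv paq ien joxrm lek phiq nbaw
Hunk 3: at line 2 remove [ien] add [gbw,gqoku] -> 8 lines: frmv paq gbw gqoku joxrm lek phiq nbaw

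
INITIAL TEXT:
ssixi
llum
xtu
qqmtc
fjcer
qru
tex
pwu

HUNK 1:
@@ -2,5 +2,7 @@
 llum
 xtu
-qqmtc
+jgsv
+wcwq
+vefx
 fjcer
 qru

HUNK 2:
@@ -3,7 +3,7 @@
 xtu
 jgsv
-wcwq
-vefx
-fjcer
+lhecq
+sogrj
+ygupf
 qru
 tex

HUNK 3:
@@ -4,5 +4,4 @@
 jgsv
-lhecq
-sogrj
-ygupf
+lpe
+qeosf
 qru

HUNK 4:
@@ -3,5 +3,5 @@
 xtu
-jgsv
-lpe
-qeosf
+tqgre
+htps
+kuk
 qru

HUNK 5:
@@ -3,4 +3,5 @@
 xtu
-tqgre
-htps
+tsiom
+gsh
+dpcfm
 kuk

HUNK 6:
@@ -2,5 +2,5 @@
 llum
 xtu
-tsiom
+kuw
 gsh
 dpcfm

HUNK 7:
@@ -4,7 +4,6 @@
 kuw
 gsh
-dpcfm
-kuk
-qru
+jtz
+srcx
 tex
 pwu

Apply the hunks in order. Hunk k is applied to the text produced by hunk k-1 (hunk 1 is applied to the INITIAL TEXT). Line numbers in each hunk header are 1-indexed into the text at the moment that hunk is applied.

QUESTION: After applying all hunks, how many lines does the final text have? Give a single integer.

Answer: 9

Derivation:
Hunk 1: at line 2 remove [qqmtc] add [jgsv,wcwq,vefx] -> 10 lines: ssixi llum xtu jgsv wcwq vefx fjcer qru tex pwu
Hunk 2: at line 3 remove [wcwq,vefx,fjcer] add [lhecq,sogrj,ygupf] -> 10 lines: ssixi llum xtu jgsv lhecq sogrj ygupf qru tex pwu
Hunk 3: at line 4 remove [lhecq,sogrj,ygupf] add [lpe,qeosf] -> 9 lines: ssixi llum xtu jgsv lpe qeosf qru tex pwu
Hunk 4: at line 3 remove [jgsv,lpe,qeosf] add [tqgre,htps,kuk] -> 9 lines: ssixi llum xtu tqgre htps kuk qru tex pwu
Hunk 5: at line 3 remove [tqgre,htps] add [tsiom,gsh,dpcfm] -> 10 lines: ssixi llum xtu tsiom gsh dpcfm kuk qru tex pwu
Hunk 6: at line 2 remove [tsiom] add [kuw] -> 10 lines: ssixi llum xtu kuw gsh dpcfm kuk qru tex pwu
Hunk 7: at line 4 remove [dpcfm,kuk,qru] add [jtz,srcx] -> 9 lines: ssixi llum xtu kuw gsh jtz srcx tex pwu
Final line count: 9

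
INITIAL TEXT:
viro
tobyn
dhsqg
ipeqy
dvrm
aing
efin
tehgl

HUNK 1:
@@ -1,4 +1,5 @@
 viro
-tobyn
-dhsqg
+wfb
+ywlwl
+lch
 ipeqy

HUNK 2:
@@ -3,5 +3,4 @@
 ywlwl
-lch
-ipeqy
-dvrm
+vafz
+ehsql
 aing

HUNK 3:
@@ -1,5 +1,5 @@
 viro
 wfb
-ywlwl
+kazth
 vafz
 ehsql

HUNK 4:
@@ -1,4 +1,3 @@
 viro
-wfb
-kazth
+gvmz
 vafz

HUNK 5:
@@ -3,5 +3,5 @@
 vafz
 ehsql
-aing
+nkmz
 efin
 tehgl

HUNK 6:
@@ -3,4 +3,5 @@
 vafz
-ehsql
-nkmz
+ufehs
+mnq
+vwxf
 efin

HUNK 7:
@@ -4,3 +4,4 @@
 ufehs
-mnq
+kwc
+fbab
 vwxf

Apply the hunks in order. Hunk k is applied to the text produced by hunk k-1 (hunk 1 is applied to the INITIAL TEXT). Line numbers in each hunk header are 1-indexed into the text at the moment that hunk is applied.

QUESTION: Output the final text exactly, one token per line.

Answer: viro
gvmz
vafz
ufehs
kwc
fbab
vwxf
efin
tehgl

Derivation:
Hunk 1: at line 1 remove [tobyn,dhsqg] add [wfb,ywlwl,lch] -> 9 lines: viro wfb ywlwl lch ipeqy dvrm aing efin tehgl
Hunk 2: at line 3 remove [lch,ipeqy,dvrm] add [vafz,ehsql] -> 8 lines: viro wfb ywlwl vafz ehsql aing efin tehgl
Hunk 3: at line 1 remove [ywlwl] add [kazth] -> 8 lines: viro wfb kazth vafz ehsql aing efin tehgl
Hunk 4: at line 1 remove [wfb,kazth] add [gvmz] -> 7 lines: viro gvmz vafz ehsql aing efin tehgl
Hunk 5: at line 3 remove [aing] add [nkmz] -> 7 lines: viro gvmz vafz ehsql nkmz efin tehgl
Hunk 6: at line 3 remove [ehsql,nkmz] add [ufehs,mnq,vwxf] -> 8 lines: viro gvmz vafz ufehs mnq vwxf efin tehgl
Hunk 7: at line 4 remove [mnq] add [kwc,fbab] -> 9 lines: viro gvmz vafz ufehs kwc fbab vwxf efin tehgl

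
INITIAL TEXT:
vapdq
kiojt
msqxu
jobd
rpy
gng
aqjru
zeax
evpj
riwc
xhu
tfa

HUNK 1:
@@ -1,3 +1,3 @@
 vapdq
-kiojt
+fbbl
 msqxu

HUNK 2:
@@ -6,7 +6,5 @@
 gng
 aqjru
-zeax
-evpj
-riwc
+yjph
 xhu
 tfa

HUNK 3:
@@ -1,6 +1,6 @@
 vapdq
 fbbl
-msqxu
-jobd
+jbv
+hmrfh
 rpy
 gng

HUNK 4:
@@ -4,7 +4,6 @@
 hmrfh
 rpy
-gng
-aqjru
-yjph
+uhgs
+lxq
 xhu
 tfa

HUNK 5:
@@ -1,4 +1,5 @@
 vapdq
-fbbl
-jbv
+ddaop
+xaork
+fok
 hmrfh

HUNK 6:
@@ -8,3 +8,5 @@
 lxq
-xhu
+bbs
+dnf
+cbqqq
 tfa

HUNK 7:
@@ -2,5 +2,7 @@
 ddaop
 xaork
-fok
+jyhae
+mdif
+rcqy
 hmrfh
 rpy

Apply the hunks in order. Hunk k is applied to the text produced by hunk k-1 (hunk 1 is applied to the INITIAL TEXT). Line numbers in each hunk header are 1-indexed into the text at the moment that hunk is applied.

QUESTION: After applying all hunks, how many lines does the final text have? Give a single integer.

Answer: 14

Derivation:
Hunk 1: at line 1 remove [kiojt] add [fbbl] -> 12 lines: vapdq fbbl msqxu jobd rpy gng aqjru zeax evpj riwc xhu tfa
Hunk 2: at line 6 remove [zeax,evpj,riwc] add [yjph] -> 10 lines: vapdq fbbl msqxu jobd rpy gng aqjru yjph xhu tfa
Hunk 3: at line 1 remove [msqxu,jobd] add [jbv,hmrfh] -> 10 lines: vapdq fbbl jbv hmrfh rpy gng aqjru yjph xhu tfa
Hunk 4: at line 4 remove [gng,aqjru,yjph] add [uhgs,lxq] -> 9 lines: vapdq fbbl jbv hmrfh rpy uhgs lxq xhu tfa
Hunk 5: at line 1 remove [fbbl,jbv] add [ddaop,xaork,fok] -> 10 lines: vapdq ddaop xaork fok hmrfh rpy uhgs lxq xhu tfa
Hunk 6: at line 8 remove [xhu] add [bbs,dnf,cbqqq] -> 12 lines: vapdq ddaop xaork fok hmrfh rpy uhgs lxq bbs dnf cbqqq tfa
Hunk 7: at line 2 remove [fok] add [jyhae,mdif,rcqy] -> 14 lines: vapdq ddaop xaork jyhae mdif rcqy hmrfh rpy uhgs lxq bbs dnf cbqqq tfa
Final line count: 14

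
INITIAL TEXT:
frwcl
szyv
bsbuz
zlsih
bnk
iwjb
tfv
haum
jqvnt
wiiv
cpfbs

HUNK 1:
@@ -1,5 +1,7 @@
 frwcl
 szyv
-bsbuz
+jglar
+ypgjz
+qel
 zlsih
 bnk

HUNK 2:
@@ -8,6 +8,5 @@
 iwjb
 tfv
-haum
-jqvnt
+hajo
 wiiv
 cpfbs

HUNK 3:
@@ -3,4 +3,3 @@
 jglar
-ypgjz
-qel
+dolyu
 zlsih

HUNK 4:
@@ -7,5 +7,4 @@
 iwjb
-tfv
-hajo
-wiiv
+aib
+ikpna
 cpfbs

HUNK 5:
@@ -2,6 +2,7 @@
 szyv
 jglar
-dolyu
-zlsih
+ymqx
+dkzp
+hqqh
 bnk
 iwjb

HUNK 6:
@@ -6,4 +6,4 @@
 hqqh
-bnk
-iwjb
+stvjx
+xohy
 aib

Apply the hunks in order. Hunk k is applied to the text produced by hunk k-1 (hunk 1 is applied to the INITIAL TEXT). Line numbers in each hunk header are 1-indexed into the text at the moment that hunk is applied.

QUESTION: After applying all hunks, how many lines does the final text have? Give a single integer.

Hunk 1: at line 1 remove [bsbuz] add [jglar,ypgjz,qel] -> 13 lines: frwcl szyv jglar ypgjz qel zlsih bnk iwjb tfv haum jqvnt wiiv cpfbs
Hunk 2: at line 8 remove [haum,jqvnt] add [hajo] -> 12 lines: frwcl szyv jglar ypgjz qel zlsih bnk iwjb tfv hajo wiiv cpfbs
Hunk 3: at line 3 remove [ypgjz,qel] add [dolyu] -> 11 lines: frwcl szyv jglar dolyu zlsih bnk iwjb tfv hajo wiiv cpfbs
Hunk 4: at line 7 remove [tfv,hajo,wiiv] add [aib,ikpna] -> 10 lines: frwcl szyv jglar dolyu zlsih bnk iwjb aib ikpna cpfbs
Hunk 5: at line 2 remove [dolyu,zlsih] add [ymqx,dkzp,hqqh] -> 11 lines: frwcl szyv jglar ymqx dkzp hqqh bnk iwjb aib ikpna cpfbs
Hunk 6: at line 6 remove [bnk,iwjb] add [stvjx,xohy] -> 11 lines: frwcl szyv jglar ymqx dkzp hqqh stvjx xohy aib ikpna cpfbs
Final line count: 11

Answer: 11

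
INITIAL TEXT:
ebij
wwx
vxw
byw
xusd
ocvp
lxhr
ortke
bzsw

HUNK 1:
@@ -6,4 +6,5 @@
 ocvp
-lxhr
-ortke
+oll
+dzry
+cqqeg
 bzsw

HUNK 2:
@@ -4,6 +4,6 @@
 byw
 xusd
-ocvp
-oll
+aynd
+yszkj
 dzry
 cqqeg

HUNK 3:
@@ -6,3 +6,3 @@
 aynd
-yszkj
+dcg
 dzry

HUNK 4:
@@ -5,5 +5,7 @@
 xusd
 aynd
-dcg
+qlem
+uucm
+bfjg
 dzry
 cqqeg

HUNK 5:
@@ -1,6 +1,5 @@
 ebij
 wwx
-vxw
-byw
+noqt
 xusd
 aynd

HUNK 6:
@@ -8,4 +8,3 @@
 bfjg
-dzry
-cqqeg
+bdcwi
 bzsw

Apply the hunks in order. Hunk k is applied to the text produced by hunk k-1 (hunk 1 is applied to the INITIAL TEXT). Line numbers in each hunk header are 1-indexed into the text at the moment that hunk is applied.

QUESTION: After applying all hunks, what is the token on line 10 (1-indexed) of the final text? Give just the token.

Answer: bzsw

Derivation:
Hunk 1: at line 6 remove [lxhr,ortke] add [oll,dzry,cqqeg] -> 10 lines: ebij wwx vxw byw xusd ocvp oll dzry cqqeg bzsw
Hunk 2: at line 4 remove [ocvp,oll] add [aynd,yszkj] -> 10 lines: ebij wwx vxw byw xusd aynd yszkj dzry cqqeg bzsw
Hunk 3: at line 6 remove [yszkj] add [dcg] -> 10 lines: ebij wwx vxw byw xusd aynd dcg dzry cqqeg bzsw
Hunk 4: at line 5 remove [dcg] add [qlem,uucm,bfjg] -> 12 lines: ebij wwx vxw byw xusd aynd qlem uucm bfjg dzry cqqeg bzsw
Hunk 5: at line 1 remove [vxw,byw] add [noqt] -> 11 lines: ebij wwx noqt xusd aynd qlem uucm bfjg dzry cqqeg bzsw
Hunk 6: at line 8 remove [dzry,cqqeg] add [bdcwi] -> 10 lines: ebij wwx noqt xusd aynd qlem uucm bfjg bdcwi bzsw
Final line 10: bzsw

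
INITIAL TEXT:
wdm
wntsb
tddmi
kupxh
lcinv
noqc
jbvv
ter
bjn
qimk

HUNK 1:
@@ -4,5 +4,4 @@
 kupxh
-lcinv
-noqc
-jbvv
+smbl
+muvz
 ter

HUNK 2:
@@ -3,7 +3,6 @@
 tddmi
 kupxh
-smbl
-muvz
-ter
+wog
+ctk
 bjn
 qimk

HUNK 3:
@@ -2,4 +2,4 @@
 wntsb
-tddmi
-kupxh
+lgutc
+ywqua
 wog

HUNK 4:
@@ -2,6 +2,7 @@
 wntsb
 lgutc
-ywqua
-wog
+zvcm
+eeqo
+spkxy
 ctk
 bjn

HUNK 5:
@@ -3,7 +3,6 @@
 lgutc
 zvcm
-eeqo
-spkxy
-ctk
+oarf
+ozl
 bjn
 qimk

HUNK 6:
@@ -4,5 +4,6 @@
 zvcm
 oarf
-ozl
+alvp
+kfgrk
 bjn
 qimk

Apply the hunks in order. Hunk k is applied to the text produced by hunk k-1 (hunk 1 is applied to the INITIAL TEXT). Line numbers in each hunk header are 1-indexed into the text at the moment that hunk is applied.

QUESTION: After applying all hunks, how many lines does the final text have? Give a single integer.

Hunk 1: at line 4 remove [lcinv,noqc,jbvv] add [smbl,muvz] -> 9 lines: wdm wntsb tddmi kupxh smbl muvz ter bjn qimk
Hunk 2: at line 3 remove [smbl,muvz,ter] add [wog,ctk] -> 8 lines: wdm wntsb tddmi kupxh wog ctk bjn qimk
Hunk 3: at line 2 remove [tddmi,kupxh] add [lgutc,ywqua] -> 8 lines: wdm wntsb lgutc ywqua wog ctk bjn qimk
Hunk 4: at line 2 remove [ywqua,wog] add [zvcm,eeqo,spkxy] -> 9 lines: wdm wntsb lgutc zvcm eeqo spkxy ctk bjn qimk
Hunk 5: at line 3 remove [eeqo,spkxy,ctk] add [oarf,ozl] -> 8 lines: wdm wntsb lgutc zvcm oarf ozl bjn qimk
Hunk 6: at line 4 remove [ozl] add [alvp,kfgrk] -> 9 lines: wdm wntsb lgutc zvcm oarf alvp kfgrk bjn qimk
Final line count: 9

Answer: 9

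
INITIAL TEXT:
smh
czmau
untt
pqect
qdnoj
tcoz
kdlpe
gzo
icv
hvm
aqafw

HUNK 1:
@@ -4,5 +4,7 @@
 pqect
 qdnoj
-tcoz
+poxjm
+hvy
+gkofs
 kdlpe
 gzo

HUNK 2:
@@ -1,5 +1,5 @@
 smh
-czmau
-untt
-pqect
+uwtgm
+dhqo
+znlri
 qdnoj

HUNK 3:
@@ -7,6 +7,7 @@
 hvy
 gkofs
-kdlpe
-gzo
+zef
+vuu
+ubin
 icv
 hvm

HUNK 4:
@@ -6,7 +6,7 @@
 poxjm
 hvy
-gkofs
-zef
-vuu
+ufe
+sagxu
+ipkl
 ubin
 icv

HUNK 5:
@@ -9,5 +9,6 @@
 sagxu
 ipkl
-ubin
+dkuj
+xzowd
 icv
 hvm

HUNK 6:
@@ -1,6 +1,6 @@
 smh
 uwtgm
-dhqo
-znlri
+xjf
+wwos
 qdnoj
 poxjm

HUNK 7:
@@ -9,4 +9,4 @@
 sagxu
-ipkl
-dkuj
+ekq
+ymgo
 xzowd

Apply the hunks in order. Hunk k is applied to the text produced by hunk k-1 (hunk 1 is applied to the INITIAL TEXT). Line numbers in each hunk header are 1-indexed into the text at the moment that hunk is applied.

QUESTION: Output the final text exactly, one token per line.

Hunk 1: at line 4 remove [tcoz] add [poxjm,hvy,gkofs] -> 13 lines: smh czmau untt pqect qdnoj poxjm hvy gkofs kdlpe gzo icv hvm aqafw
Hunk 2: at line 1 remove [czmau,untt,pqect] add [uwtgm,dhqo,znlri] -> 13 lines: smh uwtgm dhqo znlri qdnoj poxjm hvy gkofs kdlpe gzo icv hvm aqafw
Hunk 3: at line 7 remove [kdlpe,gzo] add [zef,vuu,ubin] -> 14 lines: smh uwtgm dhqo znlri qdnoj poxjm hvy gkofs zef vuu ubin icv hvm aqafw
Hunk 4: at line 6 remove [gkofs,zef,vuu] add [ufe,sagxu,ipkl] -> 14 lines: smh uwtgm dhqo znlri qdnoj poxjm hvy ufe sagxu ipkl ubin icv hvm aqafw
Hunk 5: at line 9 remove [ubin] add [dkuj,xzowd] -> 15 lines: smh uwtgm dhqo znlri qdnoj poxjm hvy ufe sagxu ipkl dkuj xzowd icv hvm aqafw
Hunk 6: at line 1 remove [dhqo,znlri] add [xjf,wwos] -> 15 lines: smh uwtgm xjf wwos qdnoj poxjm hvy ufe sagxu ipkl dkuj xzowd icv hvm aqafw
Hunk 7: at line 9 remove [ipkl,dkuj] add [ekq,ymgo] -> 15 lines: smh uwtgm xjf wwos qdnoj poxjm hvy ufe sagxu ekq ymgo xzowd icv hvm aqafw

Answer: smh
uwtgm
xjf
wwos
qdnoj
poxjm
hvy
ufe
sagxu
ekq
ymgo
xzowd
icv
hvm
aqafw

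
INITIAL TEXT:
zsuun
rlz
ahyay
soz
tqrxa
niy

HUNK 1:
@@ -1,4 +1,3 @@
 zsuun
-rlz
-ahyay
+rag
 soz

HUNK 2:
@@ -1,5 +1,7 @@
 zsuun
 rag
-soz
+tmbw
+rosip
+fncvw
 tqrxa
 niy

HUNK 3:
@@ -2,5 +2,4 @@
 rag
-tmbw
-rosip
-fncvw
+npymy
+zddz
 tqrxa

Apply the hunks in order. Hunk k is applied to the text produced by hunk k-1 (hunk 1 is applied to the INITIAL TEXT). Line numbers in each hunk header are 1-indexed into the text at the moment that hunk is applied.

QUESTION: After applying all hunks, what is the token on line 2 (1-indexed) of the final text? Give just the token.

Hunk 1: at line 1 remove [rlz,ahyay] add [rag] -> 5 lines: zsuun rag soz tqrxa niy
Hunk 2: at line 1 remove [soz] add [tmbw,rosip,fncvw] -> 7 lines: zsuun rag tmbw rosip fncvw tqrxa niy
Hunk 3: at line 2 remove [tmbw,rosip,fncvw] add [npymy,zddz] -> 6 lines: zsuun rag npymy zddz tqrxa niy
Final line 2: rag

Answer: rag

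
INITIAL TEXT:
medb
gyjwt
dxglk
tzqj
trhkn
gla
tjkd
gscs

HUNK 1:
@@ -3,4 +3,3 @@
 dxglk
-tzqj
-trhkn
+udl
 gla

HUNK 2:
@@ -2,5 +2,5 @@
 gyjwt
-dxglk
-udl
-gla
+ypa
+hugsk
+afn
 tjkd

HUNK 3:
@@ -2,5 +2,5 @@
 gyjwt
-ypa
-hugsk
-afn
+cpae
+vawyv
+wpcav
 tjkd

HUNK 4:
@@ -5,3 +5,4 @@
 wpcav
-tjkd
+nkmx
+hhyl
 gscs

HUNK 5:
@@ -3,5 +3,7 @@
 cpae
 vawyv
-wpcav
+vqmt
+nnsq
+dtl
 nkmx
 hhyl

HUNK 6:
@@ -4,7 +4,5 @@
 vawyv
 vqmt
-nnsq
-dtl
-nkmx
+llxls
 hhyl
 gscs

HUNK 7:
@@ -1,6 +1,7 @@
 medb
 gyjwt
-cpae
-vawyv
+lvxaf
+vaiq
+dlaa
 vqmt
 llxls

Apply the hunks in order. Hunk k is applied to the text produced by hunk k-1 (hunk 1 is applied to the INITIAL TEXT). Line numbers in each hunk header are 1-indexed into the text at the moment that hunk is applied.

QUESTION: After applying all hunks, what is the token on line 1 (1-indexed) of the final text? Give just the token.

Hunk 1: at line 3 remove [tzqj,trhkn] add [udl] -> 7 lines: medb gyjwt dxglk udl gla tjkd gscs
Hunk 2: at line 2 remove [dxglk,udl,gla] add [ypa,hugsk,afn] -> 7 lines: medb gyjwt ypa hugsk afn tjkd gscs
Hunk 3: at line 2 remove [ypa,hugsk,afn] add [cpae,vawyv,wpcav] -> 7 lines: medb gyjwt cpae vawyv wpcav tjkd gscs
Hunk 4: at line 5 remove [tjkd] add [nkmx,hhyl] -> 8 lines: medb gyjwt cpae vawyv wpcav nkmx hhyl gscs
Hunk 5: at line 3 remove [wpcav] add [vqmt,nnsq,dtl] -> 10 lines: medb gyjwt cpae vawyv vqmt nnsq dtl nkmx hhyl gscs
Hunk 6: at line 4 remove [nnsq,dtl,nkmx] add [llxls] -> 8 lines: medb gyjwt cpae vawyv vqmt llxls hhyl gscs
Hunk 7: at line 1 remove [cpae,vawyv] add [lvxaf,vaiq,dlaa] -> 9 lines: medb gyjwt lvxaf vaiq dlaa vqmt llxls hhyl gscs
Final line 1: medb

Answer: medb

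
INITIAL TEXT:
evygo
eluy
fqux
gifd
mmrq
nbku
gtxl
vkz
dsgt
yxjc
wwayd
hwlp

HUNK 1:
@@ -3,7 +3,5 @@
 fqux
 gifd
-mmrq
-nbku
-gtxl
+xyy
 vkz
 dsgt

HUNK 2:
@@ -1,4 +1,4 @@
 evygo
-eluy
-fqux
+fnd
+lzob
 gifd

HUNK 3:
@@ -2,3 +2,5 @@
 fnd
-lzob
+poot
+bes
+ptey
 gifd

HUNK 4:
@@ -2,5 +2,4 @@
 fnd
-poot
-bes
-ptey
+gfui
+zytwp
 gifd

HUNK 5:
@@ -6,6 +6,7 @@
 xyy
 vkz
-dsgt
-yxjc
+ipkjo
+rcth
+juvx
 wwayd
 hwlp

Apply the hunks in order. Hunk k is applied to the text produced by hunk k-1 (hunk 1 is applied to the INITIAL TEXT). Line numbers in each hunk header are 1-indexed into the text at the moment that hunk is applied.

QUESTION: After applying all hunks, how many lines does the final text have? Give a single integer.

Hunk 1: at line 3 remove [mmrq,nbku,gtxl] add [xyy] -> 10 lines: evygo eluy fqux gifd xyy vkz dsgt yxjc wwayd hwlp
Hunk 2: at line 1 remove [eluy,fqux] add [fnd,lzob] -> 10 lines: evygo fnd lzob gifd xyy vkz dsgt yxjc wwayd hwlp
Hunk 3: at line 2 remove [lzob] add [poot,bes,ptey] -> 12 lines: evygo fnd poot bes ptey gifd xyy vkz dsgt yxjc wwayd hwlp
Hunk 4: at line 2 remove [poot,bes,ptey] add [gfui,zytwp] -> 11 lines: evygo fnd gfui zytwp gifd xyy vkz dsgt yxjc wwayd hwlp
Hunk 5: at line 6 remove [dsgt,yxjc] add [ipkjo,rcth,juvx] -> 12 lines: evygo fnd gfui zytwp gifd xyy vkz ipkjo rcth juvx wwayd hwlp
Final line count: 12

Answer: 12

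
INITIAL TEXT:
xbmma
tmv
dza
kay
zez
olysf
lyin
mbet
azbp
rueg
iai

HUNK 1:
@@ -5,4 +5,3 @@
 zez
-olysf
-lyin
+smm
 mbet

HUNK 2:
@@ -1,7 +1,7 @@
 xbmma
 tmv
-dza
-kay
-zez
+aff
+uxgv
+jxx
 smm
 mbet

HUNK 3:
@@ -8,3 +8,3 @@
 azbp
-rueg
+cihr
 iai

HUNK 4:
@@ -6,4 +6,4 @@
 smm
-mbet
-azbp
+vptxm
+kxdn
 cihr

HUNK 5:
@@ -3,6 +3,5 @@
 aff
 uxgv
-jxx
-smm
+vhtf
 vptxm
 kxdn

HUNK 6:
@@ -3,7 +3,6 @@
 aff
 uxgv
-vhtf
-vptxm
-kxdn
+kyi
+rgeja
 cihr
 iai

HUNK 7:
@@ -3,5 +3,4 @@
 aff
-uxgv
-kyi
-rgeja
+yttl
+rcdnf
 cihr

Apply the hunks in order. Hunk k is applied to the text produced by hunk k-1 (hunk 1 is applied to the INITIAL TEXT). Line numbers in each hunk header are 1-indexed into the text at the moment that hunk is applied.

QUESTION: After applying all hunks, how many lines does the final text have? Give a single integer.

Hunk 1: at line 5 remove [olysf,lyin] add [smm] -> 10 lines: xbmma tmv dza kay zez smm mbet azbp rueg iai
Hunk 2: at line 1 remove [dza,kay,zez] add [aff,uxgv,jxx] -> 10 lines: xbmma tmv aff uxgv jxx smm mbet azbp rueg iai
Hunk 3: at line 8 remove [rueg] add [cihr] -> 10 lines: xbmma tmv aff uxgv jxx smm mbet azbp cihr iai
Hunk 4: at line 6 remove [mbet,azbp] add [vptxm,kxdn] -> 10 lines: xbmma tmv aff uxgv jxx smm vptxm kxdn cihr iai
Hunk 5: at line 3 remove [jxx,smm] add [vhtf] -> 9 lines: xbmma tmv aff uxgv vhtf vptxm kxdn cihr iai
Hunk 6: at line 3 remove [vhtf,vptxm,kxdn] add [kyi,rgeja] -> 8 lines: xbmma tmv aff uxgv kyi rgeja cihr iai
Hunk 7: at line 3 remove [uxgv,kyi,rgeja] add [yttl,rcdnf] -> 7 lines: xbmma tmv aff yttl rcdnf cihr iai
Final line count: 7

Answer: 7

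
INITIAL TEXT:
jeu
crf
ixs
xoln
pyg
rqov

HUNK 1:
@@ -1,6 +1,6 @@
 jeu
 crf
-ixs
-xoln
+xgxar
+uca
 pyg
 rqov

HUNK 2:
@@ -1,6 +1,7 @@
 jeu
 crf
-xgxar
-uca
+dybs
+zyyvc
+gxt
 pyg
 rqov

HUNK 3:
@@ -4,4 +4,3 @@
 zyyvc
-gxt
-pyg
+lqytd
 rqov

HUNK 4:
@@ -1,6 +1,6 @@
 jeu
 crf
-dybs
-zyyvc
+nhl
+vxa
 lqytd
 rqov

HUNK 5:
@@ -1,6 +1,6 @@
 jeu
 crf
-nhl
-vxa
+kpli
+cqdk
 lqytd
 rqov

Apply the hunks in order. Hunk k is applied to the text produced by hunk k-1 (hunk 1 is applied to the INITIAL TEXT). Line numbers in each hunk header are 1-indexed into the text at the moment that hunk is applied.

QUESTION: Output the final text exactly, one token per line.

Hunk 1: at line 1 remove [ixs,xoln] add [xgxar,uca] -> 6 lines: jeu crf xgxar uca pyg rqov
Hunk 2: at line 1 remove [xgxar,uca] add [dybs,zyyvc,gxt] -> 7 lines: jeu crf dybs zyyvc gxt pyg rqov
Hunk 3: at line 4 remove [gxt,pyg] add [lqytd] -> 6 lines: jeu crf dybs zyyvc lqytd rqov
Hunk 4: at line 1 remove [dybs,zyyvc] add [nhl,vxa] -> 6 lines: jeu crf nhl vxa lqytd rqov
Hunk 5: at line 1 remove [nhl,vxa] add [kpli,cqdk] -> 6 lines: jeu crf kpli cqdk lqytd rqov

Answer: jeu
crf
kpli
cqdk
lqytd
rqov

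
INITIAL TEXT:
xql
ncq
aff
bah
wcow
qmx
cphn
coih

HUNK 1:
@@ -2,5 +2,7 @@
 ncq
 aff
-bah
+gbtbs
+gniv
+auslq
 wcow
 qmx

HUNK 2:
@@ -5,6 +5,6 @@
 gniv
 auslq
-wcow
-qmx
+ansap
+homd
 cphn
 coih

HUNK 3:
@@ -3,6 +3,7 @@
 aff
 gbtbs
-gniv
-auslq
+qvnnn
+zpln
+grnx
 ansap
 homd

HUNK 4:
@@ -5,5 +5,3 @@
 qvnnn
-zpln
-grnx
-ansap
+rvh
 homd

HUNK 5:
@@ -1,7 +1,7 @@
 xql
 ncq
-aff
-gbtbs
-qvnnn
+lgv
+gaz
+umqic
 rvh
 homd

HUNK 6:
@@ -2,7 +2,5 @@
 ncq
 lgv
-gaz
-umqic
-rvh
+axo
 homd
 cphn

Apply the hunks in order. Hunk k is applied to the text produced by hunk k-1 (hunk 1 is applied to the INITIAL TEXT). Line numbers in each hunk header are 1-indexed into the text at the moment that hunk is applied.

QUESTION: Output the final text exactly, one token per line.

Answer: xql
ncq
lgv
axo
homd
cphn
coih

Derivation:
Hunk 1: at line 2 remove [bah] add [gbtbs,gniv,auslq] -> 10 lines: xql ncq aff gbtbs gniv auslq wcow qmx cphn coih
Hunk 2: at line 5 remove [wcow,qmx] add [ansap,homd] -> 10 lines: xql ncq aff gbtbs gniv auslq ansap homd cphn coih
Hunk 3: at line 3 remove [gniv,auslq] add [qvnnn,zpln,grnx] -> 11 lines: xql ncq aff gbtbs qvnnn zpln grnx ansap homd cphn coih
Hunk 4: at line 5 remove [zpln,grnx,ansap] add [rvh] -> 9 lines: xql ncq aff gbtbs qvnnn rvh homd cphn coih
Hunk 5: at line 1 remove [aff,gbtbs,qvnnn] add [lgv,gaz,umqic] -> 9 lines: xql ncq lgv gaz umqic rvh homd cphn coih
Hunk 6: at line 2 remove [gaz,umqic,rvh] add [axo] -> 7 lines: xql ncq lgv axo homd cphn coih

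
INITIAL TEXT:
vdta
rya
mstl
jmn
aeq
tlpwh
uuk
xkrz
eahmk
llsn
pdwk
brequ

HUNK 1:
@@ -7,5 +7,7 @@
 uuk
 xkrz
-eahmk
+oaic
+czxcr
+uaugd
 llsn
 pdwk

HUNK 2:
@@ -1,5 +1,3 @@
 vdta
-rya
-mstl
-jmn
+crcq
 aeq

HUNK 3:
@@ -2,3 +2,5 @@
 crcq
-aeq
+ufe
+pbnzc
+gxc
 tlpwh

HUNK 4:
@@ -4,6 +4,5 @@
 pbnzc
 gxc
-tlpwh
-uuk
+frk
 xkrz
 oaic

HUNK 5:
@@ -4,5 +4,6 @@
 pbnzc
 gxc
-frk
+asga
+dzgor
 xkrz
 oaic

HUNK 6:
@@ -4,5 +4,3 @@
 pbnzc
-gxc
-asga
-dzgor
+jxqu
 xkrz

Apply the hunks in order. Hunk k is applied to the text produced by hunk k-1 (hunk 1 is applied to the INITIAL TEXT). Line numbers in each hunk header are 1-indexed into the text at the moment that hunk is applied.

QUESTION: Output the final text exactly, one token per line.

Answer: vdta
crcq
ufe
pbnzc
jxqu
xkrz
oaic
czxcr
uaugd
llsn
pdwk
brequ

Derivation:
Hunk 1: at line 7 remove [eahmk] add [oaic,czxcr,uaugd] -> 14 lines: vdta rya mstl jmn aeq tlpwh uuk xkrz oaic czxcr uaugd llsn pdwk brequ
Hunk 2: at line 1 remove [rya,mstl,jmn] add [crcq] -> 12 lines: vdta crcq aeq tlpwh uuk xkrz oaic czxcr uaugd llsn pdwk brequ
Hunk 3: at line 2 remove [aeq] add [ufe,pbnzc,gxc] -> 14 lines: vdta crcq ufe pbnzc gxc tlpwh uuk xkrz oaic czxcr uaugd llsn pdwk brequ
Hunk 4: at line 4 remove [tlpwh,uuk] add [frk] -> 13 lines: vdta crcq ufe pbnzc gxc frk xkrz oaic czxcr uaugd llsn pdwk brequ
Hunk 5: at line 4 remove [frk] add [asga,dzgor] -> 14 lines: vdta crcq ufe pbnzc gxc asga dzgor xkrz oaic czxcr uaugd llsn pdwk brequ
Hunk 6: at line 4 remove [gxc,asga,dzgor] add [jxqu] -> 12 lines: vdta crcq ufe pbnzc jxqu xkrz oaic czxcr uaugd llsn pdwk brequ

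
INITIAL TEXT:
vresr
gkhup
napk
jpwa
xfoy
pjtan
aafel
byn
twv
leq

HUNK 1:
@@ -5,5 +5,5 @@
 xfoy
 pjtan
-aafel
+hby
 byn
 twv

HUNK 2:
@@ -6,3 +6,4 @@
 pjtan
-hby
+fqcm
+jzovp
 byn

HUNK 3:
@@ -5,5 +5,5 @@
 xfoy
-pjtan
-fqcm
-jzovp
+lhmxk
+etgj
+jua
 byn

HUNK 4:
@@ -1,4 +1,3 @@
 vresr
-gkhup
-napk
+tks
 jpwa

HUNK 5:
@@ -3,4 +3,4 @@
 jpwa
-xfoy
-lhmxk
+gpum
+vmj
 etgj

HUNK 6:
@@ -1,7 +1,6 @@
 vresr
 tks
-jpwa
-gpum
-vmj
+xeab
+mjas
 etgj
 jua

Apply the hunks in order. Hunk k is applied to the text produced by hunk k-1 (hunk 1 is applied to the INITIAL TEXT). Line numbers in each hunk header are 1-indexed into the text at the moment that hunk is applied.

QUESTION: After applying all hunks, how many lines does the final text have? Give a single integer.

Answer: 9

Derivation:
Hunk 1: at line 5 remove [aafel] add [hby] -> 10 lines: vresr gkhup napk jpwa xfoy pjtan hby byn twv leq
Hunk 2: at line 6 remove [hby] add [fqcm,jzovp] -> 11 lines: vresr gkhup napk jpwa xfoy pjtan fqcm jzovp byn twv leq
Hunk 3: at line 5 remove [pjtan,fqcm,jzovp] add [lhmxk,etgj,jua] -> 11 lines: vresr gkhup napk jpwa xfoy lhmxk etgj jua byn twv leq
Hunk 4: at line 1 remove [gkhup,napk] add [tks] -> 10 lines: vresr tks jpwa xfoy lhmxk etgj jua byn twv leq
Hunk 5: at line 3 remove [xfoy,lhmxk] add [gpum,vmj] -> 10 lines: vresr tks jpwa gpum vmj etgj jua byn twv leq
Hunk 6: at line 1 remove [jpwa,gpum,vmj] add [xeab,mjas] -> 9 lines: vresr tks xeab mjas etgj jua byn twv leq
Final line count: 9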